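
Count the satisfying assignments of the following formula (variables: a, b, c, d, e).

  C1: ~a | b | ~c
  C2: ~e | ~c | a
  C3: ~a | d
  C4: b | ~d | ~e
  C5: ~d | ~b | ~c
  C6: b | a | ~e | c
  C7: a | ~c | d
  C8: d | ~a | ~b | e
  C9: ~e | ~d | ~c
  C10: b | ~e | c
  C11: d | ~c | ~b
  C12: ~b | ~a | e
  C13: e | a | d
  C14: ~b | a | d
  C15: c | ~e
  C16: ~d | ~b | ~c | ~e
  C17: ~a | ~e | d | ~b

There are 2^5 = 32 truth assignments over (a, b, c, d, e).
Split on d. With d = 1, the clauses containing d are satisfied and ~d drops from the rest; 4 of the 2^4 = 16 assignments to the other variables satisfy what remains.
With d = 0, by the same count on the reduced clause set, 0 assignments work.
Total: 4 + 0 = 4.

4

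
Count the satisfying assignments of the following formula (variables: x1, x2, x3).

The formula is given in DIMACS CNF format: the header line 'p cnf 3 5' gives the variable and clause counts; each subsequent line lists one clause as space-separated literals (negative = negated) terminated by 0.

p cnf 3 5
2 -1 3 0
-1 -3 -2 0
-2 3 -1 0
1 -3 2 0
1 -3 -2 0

3

There are 2^3 = 8 truth assignments over (x1, x2, x3).
Split on x1. With x1 = True, the clauses containing x1 are satisfied and ¬x1 drops from the rest; 1 of the 2^2 = 4 assignments to the other variables satisfy what remains.
With x1 = False, by the same count on the reduced clause set, 2 assignments work.
(One model: x1=F, x2=F, x3=F.)
Total: 1 + 2 = 3.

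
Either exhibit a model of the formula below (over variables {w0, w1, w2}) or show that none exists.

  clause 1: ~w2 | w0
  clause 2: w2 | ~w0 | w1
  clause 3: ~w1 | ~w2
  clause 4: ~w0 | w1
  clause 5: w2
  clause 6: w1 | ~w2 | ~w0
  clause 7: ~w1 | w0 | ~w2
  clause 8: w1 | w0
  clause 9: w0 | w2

UNSATISFIABLE

The clause (w2) is unit, so w2 = 1.
The clause (w0) is unit, so w0 = 1.
The clause (~w1) is unit, so w1 = 0.
Now (w1) is unsatisfied and unit — conflict.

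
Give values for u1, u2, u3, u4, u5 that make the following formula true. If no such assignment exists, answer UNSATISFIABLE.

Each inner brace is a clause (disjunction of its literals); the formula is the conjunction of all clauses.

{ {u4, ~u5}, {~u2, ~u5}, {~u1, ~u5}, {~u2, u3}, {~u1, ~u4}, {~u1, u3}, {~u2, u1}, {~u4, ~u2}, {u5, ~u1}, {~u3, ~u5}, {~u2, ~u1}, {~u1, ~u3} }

Suppose u4 = 1.
The clause (~u1) is unit, so u1 = 0.
The clause (~u2) is unit, so u2 = 0.
Suppose u3 = 1.
The clause (~u5) is unit, so u5 = 0.
This assignment satisfies each clause.

u1=0,  u2=0,  u3=1,  u4=1,  u5=0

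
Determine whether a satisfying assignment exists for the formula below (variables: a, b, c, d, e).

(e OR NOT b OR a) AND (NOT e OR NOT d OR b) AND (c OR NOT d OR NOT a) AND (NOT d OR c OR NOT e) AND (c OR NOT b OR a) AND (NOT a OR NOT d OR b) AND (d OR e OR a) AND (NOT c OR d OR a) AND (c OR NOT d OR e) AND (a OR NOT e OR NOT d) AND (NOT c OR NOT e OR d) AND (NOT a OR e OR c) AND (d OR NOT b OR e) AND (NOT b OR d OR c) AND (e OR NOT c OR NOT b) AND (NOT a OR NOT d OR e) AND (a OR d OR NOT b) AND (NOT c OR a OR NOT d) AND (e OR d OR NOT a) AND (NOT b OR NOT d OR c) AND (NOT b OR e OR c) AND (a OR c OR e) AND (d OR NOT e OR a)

Case e = true:
Case d = true:
Unit clause (b) forces b = true.
Unit clause (c) forces c = true.
Unit clause (a) forces a = true.
All clauses are satisfied.
A satisfying assignment: a: true, b: true, c: true, d: true, e: true.

Yes, satisfiable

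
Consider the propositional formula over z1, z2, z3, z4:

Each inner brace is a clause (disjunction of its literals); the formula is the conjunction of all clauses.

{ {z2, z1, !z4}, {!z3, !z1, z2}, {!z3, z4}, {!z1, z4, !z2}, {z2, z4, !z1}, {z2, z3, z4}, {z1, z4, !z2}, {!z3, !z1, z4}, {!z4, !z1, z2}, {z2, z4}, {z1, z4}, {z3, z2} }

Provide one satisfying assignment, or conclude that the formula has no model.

z1=true, z2=true, z3=false, z4=true

Try z3 = false.
Unit clause (z2) forces z2 = true.
Try z1 = true.
Unit clause (z4) forces z4 = true.
Every clause now holds.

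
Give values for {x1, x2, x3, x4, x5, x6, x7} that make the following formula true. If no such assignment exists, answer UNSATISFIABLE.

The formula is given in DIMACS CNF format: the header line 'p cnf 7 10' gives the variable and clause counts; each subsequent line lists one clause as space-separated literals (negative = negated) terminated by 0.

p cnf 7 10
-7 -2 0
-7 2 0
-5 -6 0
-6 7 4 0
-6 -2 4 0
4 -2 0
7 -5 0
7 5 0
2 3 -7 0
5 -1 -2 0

Branch on x7: set x7 = False.
The clause (¬x5) is unit, so x5 = False.
But (x5) is also a unit clause — contradiction.
Undo x7 and try x7 = True.
The clause (¬x2) is unit, so x2 = False.
But (x2) is also a unit clause — contradiction.
Both values of x7 lead to a conflict.

UNSATISFIABLE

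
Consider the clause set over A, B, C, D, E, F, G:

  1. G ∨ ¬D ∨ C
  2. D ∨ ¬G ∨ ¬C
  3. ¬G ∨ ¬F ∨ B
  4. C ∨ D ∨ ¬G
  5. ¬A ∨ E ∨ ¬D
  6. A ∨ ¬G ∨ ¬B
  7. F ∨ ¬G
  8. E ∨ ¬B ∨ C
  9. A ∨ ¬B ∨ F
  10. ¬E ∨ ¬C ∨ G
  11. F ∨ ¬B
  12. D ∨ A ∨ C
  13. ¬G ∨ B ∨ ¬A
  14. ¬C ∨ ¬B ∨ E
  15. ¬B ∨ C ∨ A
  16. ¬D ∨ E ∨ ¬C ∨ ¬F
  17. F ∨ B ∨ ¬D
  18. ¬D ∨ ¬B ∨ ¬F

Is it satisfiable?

Satisfiable

Try F = False.
Unit clause (¬G) forces G = False.
Unit clause (¬B) forces B = False.
Unit clause (¬D) forces D = False.
Try E = False.
Try A = False.
Unit clause (C) forces C = True.
All clauses are satisfied.
A satisfying assignment: A: False,  B: False,  C: True,  D: False,  E: False,  F: False,  G: False.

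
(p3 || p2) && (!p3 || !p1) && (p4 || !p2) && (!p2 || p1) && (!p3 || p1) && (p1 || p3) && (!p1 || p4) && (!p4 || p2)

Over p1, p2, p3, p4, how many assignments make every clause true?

There are 2^4 = 16 truth assignments over (p1, p2, p3, p4).
Check each against the 8 clauses (columns in the order p1, p2, p3, p4):
  F F F F  ✗ fails (p3 || p2)
  F F F T  ✗ fails (p3 || p2)
  F F T F  ✗ fails (!p3 || p1)
  F F T T  ✗ fails (!p3 || p1)
  F T F F  ✗ fails (p4 || !p2)
  F T F T  ✗ fails (!p2 || p1)
  F T T F  ✗ fails (p4 || !p2)
  F T T T  ✗ fails (!p2 || p1)
  T F F F  ✗ fails (p3 || p2)
  T F F T  ✗ fails (p3 || p2)
  T F T F  ✗ fails (!p3 || !p1)
  T F T T  ✗ fails (!p3 || !p1)
  T T F F  ✗ fails (p4 || !p2)
  T T F T  ✓ satisfies all
  T T T F  ✗ fails (!p3 || !p1)
  T T T T  ✗ fails (!p3 || !p1)
1 of the 16 rows is a model.

1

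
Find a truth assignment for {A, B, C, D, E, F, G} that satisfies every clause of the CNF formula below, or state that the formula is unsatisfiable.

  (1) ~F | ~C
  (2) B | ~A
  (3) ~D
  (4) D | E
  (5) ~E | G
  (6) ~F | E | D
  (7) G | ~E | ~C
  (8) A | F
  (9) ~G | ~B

Unit clause (~D) forces D = 0.
Unit clause (E) forces E = 1.
Unit clause (G) forces G = 1.
Unit clause (~B) forces B = 0.
Unit clause (~A) forces A = 0.
Unit clause (F) forces F = 1.
Unit clause (~C) forces C = 0.
This assignment satisfies each clause.

A: 0, B: 0, C: 0, D: 0, E: 1, F: 1, G: 1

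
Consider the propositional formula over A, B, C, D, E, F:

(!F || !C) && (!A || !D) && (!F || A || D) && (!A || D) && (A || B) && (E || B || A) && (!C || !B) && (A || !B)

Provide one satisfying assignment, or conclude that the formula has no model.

UNSATISFIABLE

Branch on F: set F = false.
Branch on A: set A = false.
From the singleton clause (B), B = true.
But (!B) is also a unit clause — contradiction.
Backtrack on A: now try A = true.
From the singleton clause (!D), D = false.
But (D) is also a unit clause — contradiction.
Either choice for A ends in contradiction.
Backtrack on F: now try F = true.
From the singleton clause (!C), C = false.
Branch on A: set A = false.
From the singleton clause (D), D = true.
From the singleton clause (B), B = true.
But (!B) is also a unit clause — contradiction.
Backtrack on A: now try A = true.
From the singleton clause (!D), D = false.
But (D) is also a unit clause — contradiction.
Either choice for A ends in contradiction.
Either choice for F ends in contradiction.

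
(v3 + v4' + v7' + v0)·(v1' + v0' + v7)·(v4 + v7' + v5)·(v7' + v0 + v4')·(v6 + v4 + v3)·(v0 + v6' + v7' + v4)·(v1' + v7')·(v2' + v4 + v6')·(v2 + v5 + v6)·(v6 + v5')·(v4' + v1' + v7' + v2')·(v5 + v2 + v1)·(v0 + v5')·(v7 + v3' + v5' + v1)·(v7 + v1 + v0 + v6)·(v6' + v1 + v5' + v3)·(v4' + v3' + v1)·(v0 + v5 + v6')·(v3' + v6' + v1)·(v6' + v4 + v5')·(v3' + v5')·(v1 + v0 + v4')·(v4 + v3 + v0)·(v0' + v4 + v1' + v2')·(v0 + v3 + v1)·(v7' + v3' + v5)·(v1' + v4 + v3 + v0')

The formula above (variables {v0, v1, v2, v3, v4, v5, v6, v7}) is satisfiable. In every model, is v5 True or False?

Suppose v5 = 1.
(v6) alone gives v6 = 1.
(v0) alone gives v0 = 1.
(v4) alone gives v4 = 1.
(v3') alone gives v3 = 0.
(v1) alone gives v1 = 1.
(v7) alone gives v7 = 1.
That conflicts with the unit clause (v7').
So every satisfying assignment has v5 = False.

False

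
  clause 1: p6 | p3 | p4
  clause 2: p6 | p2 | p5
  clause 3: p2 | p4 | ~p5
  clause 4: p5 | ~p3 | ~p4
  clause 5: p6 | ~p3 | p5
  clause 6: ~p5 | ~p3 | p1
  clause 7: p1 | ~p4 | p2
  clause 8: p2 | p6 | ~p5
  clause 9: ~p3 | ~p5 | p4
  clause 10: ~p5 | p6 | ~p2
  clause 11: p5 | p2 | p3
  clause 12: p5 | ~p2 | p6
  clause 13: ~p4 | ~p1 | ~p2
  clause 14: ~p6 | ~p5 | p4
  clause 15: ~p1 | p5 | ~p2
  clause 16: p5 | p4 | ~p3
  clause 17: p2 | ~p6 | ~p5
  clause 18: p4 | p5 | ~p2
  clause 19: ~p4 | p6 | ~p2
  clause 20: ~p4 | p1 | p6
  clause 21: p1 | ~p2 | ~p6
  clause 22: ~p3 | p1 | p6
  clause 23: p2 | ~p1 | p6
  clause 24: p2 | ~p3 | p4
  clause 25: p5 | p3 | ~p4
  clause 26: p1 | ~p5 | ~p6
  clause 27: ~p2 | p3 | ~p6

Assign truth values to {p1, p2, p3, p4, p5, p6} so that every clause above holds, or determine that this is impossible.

Suppose p6 = 1.
Suppose p5 = 0.
Suppose p3 = 0.
(p2) alone gives p2 = 1.
That conflicts with the unit clause (~p2).
Undo p3 and try p3 = 1.
(~p4) alone gives p4 = 0.
That conflicts with the unit clause (p4).
Both values of p3 lead to a conflict.
Undo p5 and try p5 = 1.
(p4) alone gives p4 = 1.
(p2) alone gives p2 = 1.
(~p1) alone gives p1 = 0.
That conflicts with the unit clause (p1).
Both values of p5 lead to a conflict.
Undo p6 and try p6 = 0.
Suppose p3 = 1.
(p5) alone gives p5 = 1.
(p1) alone gives p1 = 1.
(p2) alone gives p2 = 1.
That conflicts with the unit clause (~p2).
Undo p3 and try p3 = 0.
(p4) alone gives p4 = 1.
(~p2) alone gives p2 = 0.
(p5) alone gives p5 = 1.
That conflicts with the unit clause (~p5).
Both values of p3 lead to a conflict.
Both values of p6 lead to a conflict.

UNSATISFIABLE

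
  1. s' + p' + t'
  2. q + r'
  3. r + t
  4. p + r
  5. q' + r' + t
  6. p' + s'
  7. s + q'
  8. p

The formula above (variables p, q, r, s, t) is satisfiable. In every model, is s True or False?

Suppose s = 1.
From the singleton clause (p'), p = 0.
Now (p) is unsatisfied and unit — conflict.
So every satisfying assignment has s = False.

False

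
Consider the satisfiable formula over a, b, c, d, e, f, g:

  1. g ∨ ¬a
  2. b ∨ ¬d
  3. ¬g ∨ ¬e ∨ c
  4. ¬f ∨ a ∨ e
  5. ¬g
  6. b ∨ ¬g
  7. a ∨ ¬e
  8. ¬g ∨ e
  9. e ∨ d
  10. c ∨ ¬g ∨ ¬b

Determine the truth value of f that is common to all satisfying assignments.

False

Suppose f = True.
Unit clause (¬g) forces g = False.
Unit clause (¬a) forces a = False.
Unit clause (e) forces e = True.
But (¬e) is also a unit clause — contradiction.
So every satisfying assignment has f = False.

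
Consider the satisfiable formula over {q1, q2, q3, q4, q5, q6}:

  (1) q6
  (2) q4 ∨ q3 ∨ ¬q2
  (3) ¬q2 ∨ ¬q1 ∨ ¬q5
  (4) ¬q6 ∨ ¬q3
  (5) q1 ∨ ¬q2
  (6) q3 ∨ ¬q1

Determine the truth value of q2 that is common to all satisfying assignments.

False

Suppose q2 = True.
(q6) alone gives q6 = True.
(¬q3) alone gives q3 = False.
(q4) alone gives q4 = True.
(q1) alone gives q1 = True.
Now (¬q1) is unsatisfied and unit — conflict.
So every satisfying assignment has q2 = False.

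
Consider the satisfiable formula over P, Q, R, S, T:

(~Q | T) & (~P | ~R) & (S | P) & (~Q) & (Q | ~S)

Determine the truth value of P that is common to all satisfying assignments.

Suppose P = 0.
(S) alone gives S = 1.
(~Q) alone gives Q = 0.
Now (Q) is unsatisfied and unit — conflict.
So every satisfying assignment has P = True.

True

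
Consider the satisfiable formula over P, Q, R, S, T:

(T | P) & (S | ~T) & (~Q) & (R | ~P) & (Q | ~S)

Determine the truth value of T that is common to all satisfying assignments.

Suppose T = 1.
(S) alone gives S = 1.
(~Q) alone gives Q = 0.
But (Q) is also a unit clause — contradiction.
So every satisfying assignment has T = False.

False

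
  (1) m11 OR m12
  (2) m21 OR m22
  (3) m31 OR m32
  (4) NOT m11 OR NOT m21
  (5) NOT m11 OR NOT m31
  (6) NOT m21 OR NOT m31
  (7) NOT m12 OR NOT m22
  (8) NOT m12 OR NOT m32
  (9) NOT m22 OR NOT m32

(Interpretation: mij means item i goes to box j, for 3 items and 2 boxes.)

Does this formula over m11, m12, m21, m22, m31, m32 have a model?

No

Try m11 = true.
The clause (NOT m21) is unit, so m21 = false.
The clause (m22) is unit, so m22 = true.
The clause (NOT m31) is unit, so m31 = false.
The clause (m32) is unit, so m32 = true.
That conflicts with the unit clause (NOT m32).
Backtrack on m11: now try m11 = false.
The clause (m12) is unit, so m12 = true.
The clause (NOT m22) is unit, so m22 = false.
The clause (m21) is unit, so m21 = true.
The clause (NOT m31) is unit, so m31 = false.
The clause (m32) is unit, so m32 = true.
That conflicts with the unit clause (NOT m32).
Neither m11 = true nor m11 = false works.
No assignment satisfies every clause.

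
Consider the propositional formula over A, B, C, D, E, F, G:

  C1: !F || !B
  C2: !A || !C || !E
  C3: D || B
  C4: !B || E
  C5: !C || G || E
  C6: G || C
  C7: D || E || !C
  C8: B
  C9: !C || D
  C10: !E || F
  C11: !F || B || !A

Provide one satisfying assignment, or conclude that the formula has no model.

UNSATISFIABLE

Unit clause (B) forces B = true.
Unit clause (!F) forces F = false.
Unit clause (E) forces E = true.
Now (!E) is unsatisfied and unit — conflict.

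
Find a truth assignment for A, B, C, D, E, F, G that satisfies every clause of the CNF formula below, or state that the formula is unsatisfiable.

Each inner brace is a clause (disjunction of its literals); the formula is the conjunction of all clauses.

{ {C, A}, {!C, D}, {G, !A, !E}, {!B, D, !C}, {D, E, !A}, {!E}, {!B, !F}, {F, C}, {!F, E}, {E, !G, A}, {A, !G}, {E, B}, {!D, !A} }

A=false, B=true, C=true, D=true, E=false, F=false, G=false

From the singleton clause (!E), E = false.
From the singleton clause (!F), F = false.
From the singleton clause (C), C = true.
From the singleton clause (D), D = true.
From the singleton clause (B), B = true.
From the singleton clause (!A), A = false.
From the singleton clause (!G), G = false.
Every clause now holds.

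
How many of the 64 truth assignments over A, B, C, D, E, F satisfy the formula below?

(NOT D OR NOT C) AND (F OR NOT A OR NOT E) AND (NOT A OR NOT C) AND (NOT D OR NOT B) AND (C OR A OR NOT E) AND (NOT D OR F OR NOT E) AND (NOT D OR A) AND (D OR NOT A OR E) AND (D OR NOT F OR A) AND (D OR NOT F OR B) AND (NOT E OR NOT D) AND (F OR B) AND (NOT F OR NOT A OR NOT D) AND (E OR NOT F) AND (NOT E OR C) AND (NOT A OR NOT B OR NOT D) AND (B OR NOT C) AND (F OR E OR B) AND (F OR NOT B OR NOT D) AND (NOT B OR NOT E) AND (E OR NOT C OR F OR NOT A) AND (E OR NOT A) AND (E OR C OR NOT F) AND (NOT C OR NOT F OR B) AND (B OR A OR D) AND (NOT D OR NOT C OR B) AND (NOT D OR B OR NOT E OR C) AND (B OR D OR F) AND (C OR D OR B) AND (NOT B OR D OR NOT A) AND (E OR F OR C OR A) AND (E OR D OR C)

1

There are 2^6 = 64 truth assignments over (A, B, C, D, E, F).
Split on A. With A = true, the clauses containing A are satisfied and NOT A drops from the rest; 0 of the 2^5 = 32 assignments to the other variables satisfy what remains.
With A = false, by the same count on the reduced clause set, 1 assignment works.
(One model: A=F, B=T, C=T, D=F, E=F, F=F.)
Total: 0 + 1 = 1.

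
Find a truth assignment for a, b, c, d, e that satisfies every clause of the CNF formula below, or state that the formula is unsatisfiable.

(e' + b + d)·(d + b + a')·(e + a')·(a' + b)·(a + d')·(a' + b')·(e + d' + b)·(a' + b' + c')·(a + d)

UNSATISFIABLE

Case e = 1:
Case b = 1:
The clause (a') is unit, so a = 0.
The clause (d') is unit, so d = 0.
Now (d) is unsatisfied and unit — conflict.
So b must be the other value — set b = 0.
The clause (d) is unit, so d = 1.
The clause (a') is unit, so a = 0.
Now (a) is unsatisfied and unit — conflict.
Either choice for b ends in contradiction.
So e must be the other value — set e = 0.
The clause (a') is unit, so a = 0.
The clause (d') is unit, so d = 0.
Now (d) is unsatisfied and unit — conflict.
Either choice for e ends in contradiction.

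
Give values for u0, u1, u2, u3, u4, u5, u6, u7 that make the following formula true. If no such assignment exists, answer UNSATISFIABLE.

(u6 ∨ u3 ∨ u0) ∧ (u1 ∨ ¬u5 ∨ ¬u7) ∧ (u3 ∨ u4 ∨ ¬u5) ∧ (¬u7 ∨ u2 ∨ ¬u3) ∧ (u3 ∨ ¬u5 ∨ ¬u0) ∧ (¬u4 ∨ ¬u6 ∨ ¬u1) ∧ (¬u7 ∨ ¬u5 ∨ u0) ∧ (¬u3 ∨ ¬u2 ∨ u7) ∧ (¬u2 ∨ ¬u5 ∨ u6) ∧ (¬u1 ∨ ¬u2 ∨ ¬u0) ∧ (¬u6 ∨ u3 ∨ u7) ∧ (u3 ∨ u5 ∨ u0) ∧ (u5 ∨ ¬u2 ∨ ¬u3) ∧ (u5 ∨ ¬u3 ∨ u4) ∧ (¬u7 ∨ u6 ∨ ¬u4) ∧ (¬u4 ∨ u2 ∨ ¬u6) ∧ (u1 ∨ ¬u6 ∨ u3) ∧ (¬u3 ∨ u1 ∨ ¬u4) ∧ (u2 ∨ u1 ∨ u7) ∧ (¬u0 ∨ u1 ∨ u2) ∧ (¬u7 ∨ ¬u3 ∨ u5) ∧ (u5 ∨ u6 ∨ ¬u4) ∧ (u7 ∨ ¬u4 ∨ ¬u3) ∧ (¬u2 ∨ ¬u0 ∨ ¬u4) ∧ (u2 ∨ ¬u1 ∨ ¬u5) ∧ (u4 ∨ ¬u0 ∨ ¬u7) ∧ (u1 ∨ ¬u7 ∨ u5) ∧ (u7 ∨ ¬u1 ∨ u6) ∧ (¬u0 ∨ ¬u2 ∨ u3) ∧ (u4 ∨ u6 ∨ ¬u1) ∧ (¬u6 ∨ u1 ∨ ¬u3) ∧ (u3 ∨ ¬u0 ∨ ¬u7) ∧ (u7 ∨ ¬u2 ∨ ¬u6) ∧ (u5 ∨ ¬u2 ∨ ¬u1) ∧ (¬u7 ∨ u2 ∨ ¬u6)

Branch on u6: set u6 = True.
Branch on u4: set u4 = False.
Branch on u3: set u3 = True.
(u5) alone gives u5 = True.
(u1) alone gives u1 = True.
(u2) alone gives u2 = True.
(u7) alone gives u7 = True.
(u0) alone gives u0 = True.
Now (¬u0) is unsatisfied and unit — conflict.
Backtrack on u3: now try u3 = False.
(¬u5) alone gives u5 = False.
(u7) alone gives u7 = True.
(u0) alone gives u0 = True.
Now (¬u0) is unsatisfied and unit — conflict.
Both values of u3 lead to a conflict.
Backtrack on u4: now try u4 = True.
(¬u1) alone gives u1 = False.
(u2) alone gives u2 = True.
(u3) alone gives u3 = True.
Now (¬u3) is unsatisfied and unit — conflict.
Both values of u4 lead to a conflict.
Backtrack on u6: now try u6 = False.
Branch on u3: set u3 = True.
Branch on u7: set u7 = False.
(¬u2) alone gives u2 = False.
(u1) alone gives u1 = True.
Now (¬u1) is unsatisfied and unit — conflict.
Backtrack on u7: now try u7 = True.
(u2) alone gives u2 = True.
(¬u5) alone gives u5 = False.
Now (u5) is unsatisfied and unit — conflict.
Both values of u7 lead to a conflict.
Backtrack on u3: now try u3 = False.
(u0) alone gives u0 = True.
(¬u5) alone gives u5 = False.
(¬u4) alone gives u4 = False.
(¬u7) alone gives u7 = False.
(¬u1) alone gives u1 = False.
(u2) alone gives u2 = True.
Now (¬u2) is unsatisfied and unit — conflict.
Both values of u3 lead to a conflict.
Both values of u6 lead to a conflict.

UNSATISFIABLE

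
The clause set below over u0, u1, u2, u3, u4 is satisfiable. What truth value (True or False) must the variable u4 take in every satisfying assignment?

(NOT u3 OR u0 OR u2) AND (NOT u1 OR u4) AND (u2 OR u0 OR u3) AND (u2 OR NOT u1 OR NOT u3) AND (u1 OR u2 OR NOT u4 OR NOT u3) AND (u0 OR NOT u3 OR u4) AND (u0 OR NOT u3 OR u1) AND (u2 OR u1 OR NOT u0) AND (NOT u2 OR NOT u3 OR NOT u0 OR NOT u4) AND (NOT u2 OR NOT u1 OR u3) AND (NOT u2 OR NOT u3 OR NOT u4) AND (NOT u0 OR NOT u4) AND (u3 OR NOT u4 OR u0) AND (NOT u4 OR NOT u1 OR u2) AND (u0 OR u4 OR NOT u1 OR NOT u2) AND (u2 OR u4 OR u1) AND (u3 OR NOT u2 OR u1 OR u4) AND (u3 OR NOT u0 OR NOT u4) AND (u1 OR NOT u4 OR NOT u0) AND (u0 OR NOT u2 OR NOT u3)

False

Suppose u4 = true.
The clause (NOT u0) is unit, so u0 = false.
The clause (u3) is unit, so u3 = true.
The clause (u2) is unit, so u2 = true.
That conflicts with the unit clause (NOT u2).
So every satisfying assignment has u4 = False.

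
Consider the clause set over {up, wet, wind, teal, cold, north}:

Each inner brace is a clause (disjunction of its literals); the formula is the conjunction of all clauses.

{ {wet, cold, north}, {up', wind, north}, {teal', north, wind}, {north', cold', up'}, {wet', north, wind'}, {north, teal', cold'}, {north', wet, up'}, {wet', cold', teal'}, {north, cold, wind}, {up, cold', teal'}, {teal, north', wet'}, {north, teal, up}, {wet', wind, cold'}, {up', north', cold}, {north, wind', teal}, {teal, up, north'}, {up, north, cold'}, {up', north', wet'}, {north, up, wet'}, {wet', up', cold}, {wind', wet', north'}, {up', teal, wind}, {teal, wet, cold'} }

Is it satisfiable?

Yes

Suppose wet = 1.
Suppose north = 1.
The clause (teal) is unit, so teal = 1.
The clause (cold') is unit, so cold = 0.
The clause (up') is unit, so up = 0.
The clause (wind') is unit, so wind = 0.
This assignment satisfies each clause.
A satisfying assignment: up=0; wet=1; wind=0; teal=1; cold=0; north=1.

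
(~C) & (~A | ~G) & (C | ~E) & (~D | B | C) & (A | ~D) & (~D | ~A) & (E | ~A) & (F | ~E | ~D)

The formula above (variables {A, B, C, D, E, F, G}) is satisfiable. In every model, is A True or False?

Suppose A = 1.
(~C) alone gives C = 0.
(~G) alone gives G = 0.
(~E) alone gives E = 0.
But (E) is also a unit clause — contradiction.
So every satisfying assignment has A = False.

False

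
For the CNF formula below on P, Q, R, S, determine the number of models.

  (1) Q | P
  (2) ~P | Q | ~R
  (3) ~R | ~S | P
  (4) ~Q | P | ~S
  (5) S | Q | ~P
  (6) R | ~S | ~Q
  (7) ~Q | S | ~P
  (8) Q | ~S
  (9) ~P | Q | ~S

There are 2^4 = 16 truth assignments over (P, Q, R, S).
Check each against the 9 clauses (columns in the order P, Q, R, S):
  F F F F  ✗ fails (Q | P)
  F F F T  ✗ fails (Q | P)
  F F T F  ✗ fails (Q | P)
  F F T T  ✗ fails (Q | P)
  F T F F  ✓ satisfies all
  F T F T  ✗ fails (~Q | P | ~S)
  F T T F  ✓ satisfies all
  F T T T  ✗ fails (~R | ~S | P)
  T F F F  ✗ fails (S | Q | ~P)
  T F F T  ✗ fails (Q | ~S)
  T F T F  ✗ fails (~P | Q | ~R)
  T F T T  ✗ fails (~P | Q | ~R)
  T T F F  ✗ fails (~Q | S | ~P)
  T T F T  ✗ fails (R | ~S | ~Q)
  T T T F  ✗ fails (~Q | S | ~P)
  T T T T  ✓ satisfies all
3 of the 16 rows are models.

3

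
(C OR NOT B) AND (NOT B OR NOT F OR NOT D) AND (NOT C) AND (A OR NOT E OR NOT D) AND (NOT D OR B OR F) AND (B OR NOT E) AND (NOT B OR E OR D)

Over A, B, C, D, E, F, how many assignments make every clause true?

6

There are 2^6 = 64 truth assignments over (A, B, C, D, E, F).
Split on F. With F = true, the clauses containing F are satisfied and NOT F drops from the rest; 4 of the 2^5 = 32 assignments to the other variables satisfy what remains.
With F = false, by the same count on the reduced clause set, 2 assignments work.
Total: 4 + 2 = 6.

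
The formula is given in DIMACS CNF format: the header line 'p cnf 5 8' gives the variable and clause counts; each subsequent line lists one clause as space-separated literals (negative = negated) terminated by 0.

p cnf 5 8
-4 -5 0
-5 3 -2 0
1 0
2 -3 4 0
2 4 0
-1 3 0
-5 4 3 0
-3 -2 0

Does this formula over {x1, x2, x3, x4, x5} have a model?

Satisfiable

Unit clause (x1) forces x1 = True.
Unit clause (x3) forces x3 = True.
Unit clause (¬x2) forces x2 = False.
Unit clause (x4) forces x4 = True.
Unit clause (¬x5) forces x5 = False.
Every clause now holds.
A satisfying assignment: x1=True; x2=False; x3=True; x4=True; x5=False.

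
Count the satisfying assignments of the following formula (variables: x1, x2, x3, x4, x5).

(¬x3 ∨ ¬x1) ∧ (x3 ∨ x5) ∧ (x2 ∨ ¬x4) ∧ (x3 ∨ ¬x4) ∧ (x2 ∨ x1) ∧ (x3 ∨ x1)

There are 2^5 = 32 truth assignments over (x1, x2, x3, x4, x5).
Split on x1. With x1 = True, the clauses containing x1 are satisfied and ¬x1 drops from the rest; 2 of the 2^4 = 16 assignments to the other variables satisfy what remains.
With x1 = False, by the same count on the reduced clause set, 4 assignments work.
Total: 2 + 4 = 6.

6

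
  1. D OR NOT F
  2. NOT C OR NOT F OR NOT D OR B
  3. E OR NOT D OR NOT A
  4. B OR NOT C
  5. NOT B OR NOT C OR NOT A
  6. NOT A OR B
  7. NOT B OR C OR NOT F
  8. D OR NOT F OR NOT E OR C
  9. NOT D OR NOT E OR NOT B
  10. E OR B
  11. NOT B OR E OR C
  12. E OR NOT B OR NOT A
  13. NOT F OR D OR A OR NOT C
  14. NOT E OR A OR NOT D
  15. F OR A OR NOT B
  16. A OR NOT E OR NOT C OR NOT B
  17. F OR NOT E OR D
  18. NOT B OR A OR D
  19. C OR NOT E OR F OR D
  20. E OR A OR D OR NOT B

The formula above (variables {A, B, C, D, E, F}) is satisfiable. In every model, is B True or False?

True

Suppose B = false.
From the singleton clause (NOT C), C = false.
From the singleton clause (NOT A), A = false.
From the singleton clause (E), E = true.
From the singleton clause (NOT D), D = false.
From the singleton clause (NOT F), F = false.
Now (F) is unsatisfied and unit — conflict.
So every satisfying assignment has B = True.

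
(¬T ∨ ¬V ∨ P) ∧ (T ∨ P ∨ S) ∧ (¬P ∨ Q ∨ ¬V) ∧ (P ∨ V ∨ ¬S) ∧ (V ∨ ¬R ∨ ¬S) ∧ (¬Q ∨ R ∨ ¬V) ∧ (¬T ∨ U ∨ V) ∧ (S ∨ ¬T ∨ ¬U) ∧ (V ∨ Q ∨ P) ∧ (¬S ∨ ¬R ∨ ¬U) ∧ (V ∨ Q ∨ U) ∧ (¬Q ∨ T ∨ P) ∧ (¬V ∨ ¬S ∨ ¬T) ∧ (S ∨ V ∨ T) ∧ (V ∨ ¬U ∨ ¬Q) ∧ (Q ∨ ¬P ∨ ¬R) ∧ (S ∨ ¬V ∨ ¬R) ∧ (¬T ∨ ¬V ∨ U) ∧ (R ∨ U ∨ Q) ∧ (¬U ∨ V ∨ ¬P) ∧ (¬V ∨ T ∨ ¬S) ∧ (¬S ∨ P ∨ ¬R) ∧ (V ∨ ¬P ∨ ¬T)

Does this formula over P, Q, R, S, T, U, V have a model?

Yes, satisfiable

Suppose T = False.
Suppose P = True.
Suppose Q = True.
Suppose R = False.
The clause (¬V) is unit, so V = False.
The clause (S) is unit, so S = True.
The clause (¬U) is unit, so U = False.
Every clause now holds.
A satisfying assignment: P=True,  Q=True,  R=False,  S=True,  T=False,  U=False,  V=False.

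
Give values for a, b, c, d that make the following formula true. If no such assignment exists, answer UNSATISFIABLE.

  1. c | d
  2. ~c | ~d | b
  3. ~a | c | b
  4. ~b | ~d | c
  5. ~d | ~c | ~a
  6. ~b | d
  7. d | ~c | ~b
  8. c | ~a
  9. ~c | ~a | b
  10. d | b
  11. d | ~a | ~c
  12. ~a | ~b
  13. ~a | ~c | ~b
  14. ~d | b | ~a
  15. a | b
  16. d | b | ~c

Suppose c = 1.
Suppose d = 1.
(b) alone gives b = 1.
(~a) alone gives a = 0.
All clauses are satisfied.

a=0,  b=1,  c=1,  d=1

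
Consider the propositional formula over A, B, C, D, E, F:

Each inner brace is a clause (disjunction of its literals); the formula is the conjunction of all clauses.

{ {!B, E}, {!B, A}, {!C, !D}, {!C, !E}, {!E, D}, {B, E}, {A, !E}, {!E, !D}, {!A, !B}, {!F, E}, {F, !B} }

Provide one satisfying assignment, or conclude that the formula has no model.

Try B = false.
The clause (E) is unit, so E = true.
The clause (!C) is unit, so C = false.
The clause (D) is unit, so D = true.
Now (!D) is unsatisfied and unit — conflict.
So B must be the other value — set B = true.
The clause (E) is unit, so E = true.
The clause (A) is unit, so A = true.
Now (!A) is unsatisfied and unit — conflict.
Either choice for B ends in contradiction.

UNSATISFIABLE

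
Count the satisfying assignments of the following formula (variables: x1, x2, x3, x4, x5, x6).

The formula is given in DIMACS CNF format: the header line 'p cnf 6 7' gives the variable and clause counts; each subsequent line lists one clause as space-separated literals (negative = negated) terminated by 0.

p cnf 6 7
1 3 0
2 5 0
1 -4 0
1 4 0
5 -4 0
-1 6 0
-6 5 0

There are 2^6 = 64 truth assignments over (x1, x2, x3, x4, x5, x6).
Split on x1. With x1 = True, the clauses containing x1 are satisfied and ¬x1 drops from the rest; 8 of the 2^5 = 32 assignments to the other variables satisfy what remains.
With x1 = False, by the same count on the reduced clause set, 0 assignments work.
(One model: x1=T, x2=F, x3=F, x4=F, x5=T, x6=T.)
Total: 8 + 0 = 8.

8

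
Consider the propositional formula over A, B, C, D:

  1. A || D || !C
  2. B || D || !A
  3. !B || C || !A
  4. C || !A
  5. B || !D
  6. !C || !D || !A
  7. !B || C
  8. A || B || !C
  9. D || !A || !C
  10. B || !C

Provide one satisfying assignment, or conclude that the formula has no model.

Suppose C = true.
(B) alone gives B = true.
Suppose A = false.
(D) alone gives D = true.
All clauses are satisfied.

A ↦ false,  B ↦ true,  C ↦ true,  D ↦ true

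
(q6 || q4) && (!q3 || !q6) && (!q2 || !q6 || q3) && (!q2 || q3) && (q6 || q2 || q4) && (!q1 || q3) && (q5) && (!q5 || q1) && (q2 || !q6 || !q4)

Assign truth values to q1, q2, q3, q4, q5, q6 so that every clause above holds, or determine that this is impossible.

q1=true,  q2=false,  q3=true,  q4=true,  q5=true,  q6=false

(q5) alone gives q5 = true.
(q1) alone gives q1 = true.
(q3) alone gives q3 = true.
(!q6) alone gives q6 = false.
(q4) alone gives q4 = true.
All clauses hold; q2 can take either value.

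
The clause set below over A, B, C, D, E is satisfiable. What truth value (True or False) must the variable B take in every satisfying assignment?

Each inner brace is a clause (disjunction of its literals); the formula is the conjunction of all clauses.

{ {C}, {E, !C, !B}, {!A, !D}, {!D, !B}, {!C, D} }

False

Suppose B = true.
From the singleton clause (C), C = true.
From the singleton clause (E), E = true.
From the singleton clause (!D), D = false.
Now (D) is unsatisfied and unit — conflict.
So every satisfying assignment has B = False.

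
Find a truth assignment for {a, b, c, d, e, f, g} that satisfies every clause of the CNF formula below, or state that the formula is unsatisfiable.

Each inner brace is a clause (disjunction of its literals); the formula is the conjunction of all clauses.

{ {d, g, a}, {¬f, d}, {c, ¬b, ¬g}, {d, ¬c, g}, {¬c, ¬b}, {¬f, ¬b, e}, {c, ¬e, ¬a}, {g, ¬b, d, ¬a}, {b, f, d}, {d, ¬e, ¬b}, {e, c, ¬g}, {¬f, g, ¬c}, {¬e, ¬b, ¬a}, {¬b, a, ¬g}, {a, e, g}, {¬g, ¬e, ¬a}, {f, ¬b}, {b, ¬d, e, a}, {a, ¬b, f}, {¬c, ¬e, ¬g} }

a: True; b: False; c: True; d: True; e: False; f: False; g: False

Case f = False:
The clause (¬b) is unit, so b = False.
The clause (d) is unit, so d = True.
Case e = False:
The clause (a) is unit, so a = True.
Case c = True:
No clause remains; g is free.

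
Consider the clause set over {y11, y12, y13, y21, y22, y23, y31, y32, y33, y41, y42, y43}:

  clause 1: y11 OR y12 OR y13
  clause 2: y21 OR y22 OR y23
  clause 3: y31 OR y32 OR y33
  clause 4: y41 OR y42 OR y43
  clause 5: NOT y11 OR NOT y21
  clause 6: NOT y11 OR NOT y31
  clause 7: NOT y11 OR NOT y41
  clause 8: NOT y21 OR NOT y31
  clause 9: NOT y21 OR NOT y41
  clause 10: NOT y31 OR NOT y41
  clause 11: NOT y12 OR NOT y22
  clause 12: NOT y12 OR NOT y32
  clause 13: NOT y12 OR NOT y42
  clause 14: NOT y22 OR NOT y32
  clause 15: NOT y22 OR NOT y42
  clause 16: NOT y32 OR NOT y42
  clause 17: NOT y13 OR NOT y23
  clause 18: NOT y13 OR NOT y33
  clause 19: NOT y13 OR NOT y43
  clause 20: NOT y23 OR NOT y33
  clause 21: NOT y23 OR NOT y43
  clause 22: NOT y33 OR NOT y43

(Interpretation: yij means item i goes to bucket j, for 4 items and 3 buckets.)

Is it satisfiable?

Suppose y11 = false.
Suppose y12 = true.
From the singleton clause (NOT y22), y22 = false.
From the singleton clause (NOT y32), y32 = false.
From the singleton clause (NOT y42), y42 = false.
Suppose y21 = true.
From the singleton clause (NOT y31), y31 = false.
From the singleton clause (y33), y33 = true.
From the singleton clause (NOT y41), y41 = false.
From the singleton clause (y43), y43 = true.
But (NOT y43) is also a unit clause — contradiction.
So y21 must be the other value — set y21 = false.
From the singleton clause (y23), y23 = true.
From the singleton clause (NOT y13), y13 = false.
From the singleton clause (NOT y33), y33 = false.
From the singleton clause (y31), y31 = true.
From the singleton clause (NOT y41), y41 = false.
From the singleton clause (y43), y43 = true.
But (NOT y43) is also a unit clause — contradiction.
Either choice for y21 ends in contradiction.
So y12 must be the other value — set y12 = false.
From the singleton clause (y13), y13 = true.
From the singleton clause (NOT y23), y23 = false.
From the singleton clause (NOT y33), y33 = false.
From the singleton clause (NOT y43), y43 = false.
Suppose y21 = true.
From the singleton clause (NOT y31), y31 = false.
From the singleton clause (y32), y32 = true.
From the singleton clause (NOT y41), y41 = false.
From the singleton clause (y42), y42 = true.
But (NOT y42) is also a unit clause — contradiction.
So y21 must be the other value — set y21 = false.
From the singleton clause (y22), y22 = true.
From the singleton clause (NOT y32), y32 = false.
From the singleton clause (y31), y31 = true.
From the singleton clause (NOT y41), y41 = false.
From the singleton clause (y42), y42 = true.
But (NOT y42) is also a unit clause — contradiction.
Either choice for y21 ends in contradiction.
Either choice for y12 ends in contradiction.
So y11 must be the other value — set y11 = true.
From the singleton clause (NOT y21), y21 = false.
From the singleton clause (NOT y31), y31 = false.
From the singleton clause (NOT y41), y41 = false.
Suppose y22 = true.
From the singleton clause (NOT y12), y12 = false.
From the singleton clause (NOT y32), y32 = false.
From the singleton clause (y33), y33 = true.
From the singleton clause (NOT y42), y42 = false.
From the singleton clause (y43), y43 = true.
But (NOT y43) is also a unit clause — contradiction.
So y22 must be the other value — set y22 = false.
From the singleton clause (y23), y23 = true.
From the singleton clause (NOT y13), y13 = false.
From the singleton clause (NOT y33), y33 = false.
From the singleton clause (y32), y32 = true.
From the singleton clause (NOT y12), y12 = false.
From the singleton clause (NOT y42), y42 = false.
From the singleton clause (y43), y43 = true.
But (NOT y43) is also a unit clause — contradiction.
Either choice for y22 ends in contradiction.
Either choice for y11 ends in contradiction.
No assignment satisfies every clause.

No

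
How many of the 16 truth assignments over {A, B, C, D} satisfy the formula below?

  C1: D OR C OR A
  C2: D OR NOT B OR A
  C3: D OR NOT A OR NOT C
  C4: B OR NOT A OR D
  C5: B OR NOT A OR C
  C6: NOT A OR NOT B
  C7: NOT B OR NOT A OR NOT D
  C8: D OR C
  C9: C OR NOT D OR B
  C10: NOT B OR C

There are 2^4 = 16 truth assignments over (A, B, C, D).
Check each against the 10 clauses (columns in the order A, B, C, D):
  F F F F  ✗ fails (D OR C OR A)
  F F F T  ✗ fails (C OR NOT D OR B)
  F F T F  ✓ satisfies all
  F F T T  ✓ satisfies all
  F T F F  ✗ fails (D OR C OR A)
  F T F T  ✗ fails (NOT B OR C)
  F T T F  ✗ fails (D OR NOT B OR A)
  F T T T  ✓ satisfies all
  T F F F  ✗ fails (B OR NOT A OR D)
  T F F T  ✗ fails (B OR NOT A OR C)
  T F T F  ✗ fails (D OR NOT A OR NOT C)
  T F T T  ✓ satisfies all
  T T F F  ✗ fails (NOT A OR NOT B)
  T T F T  ✗ fails (NOT A OR NOT B)
  T T T F  ✗ fails (D OR NOT A OR NOT C)
  T T T T  ✗ fails (NOT A OR NOT B)
4 of the 16 rows are models.

4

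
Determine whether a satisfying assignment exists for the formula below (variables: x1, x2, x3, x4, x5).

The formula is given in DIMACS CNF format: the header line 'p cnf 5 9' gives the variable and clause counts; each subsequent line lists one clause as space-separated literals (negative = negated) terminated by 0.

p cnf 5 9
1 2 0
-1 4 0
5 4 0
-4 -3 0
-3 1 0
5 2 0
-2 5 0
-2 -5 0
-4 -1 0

No

Try x1 = True.
From the singleton clause (x4), x4 = True.
Now (¬x4) is unsatisfied and unit — conflict.
So x1 must be the other value — set x1 = False.
From the singleton clause (x2), x2 = True.
From the singleton clause (¬x3), x3 = False.
From the singleton clause (x5), x5 = True.
Now (¬x5) is unsatisfied and unit — conflict.
Neither x1 = True nor x1 = False works.
No assignment satisfies every clause.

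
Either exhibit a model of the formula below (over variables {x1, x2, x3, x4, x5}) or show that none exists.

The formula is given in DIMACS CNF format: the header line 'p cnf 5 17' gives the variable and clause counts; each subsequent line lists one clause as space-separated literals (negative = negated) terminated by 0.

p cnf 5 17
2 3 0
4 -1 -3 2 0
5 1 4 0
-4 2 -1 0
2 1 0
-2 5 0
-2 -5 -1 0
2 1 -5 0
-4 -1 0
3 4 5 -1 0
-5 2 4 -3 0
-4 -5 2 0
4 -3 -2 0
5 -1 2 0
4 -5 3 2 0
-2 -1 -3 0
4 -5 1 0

Try x2 = True.
The clause (x5) is unit, so x5 = True.
The clause (¬x1) is unit, so x1 = False.
The clause (x4) is unit, so x4 = True.
No clause remains; x3 is free.

x1 ↦ False; x2 ↦ True; x3 ↦ False; x4 ↦ True; x5 ↦ True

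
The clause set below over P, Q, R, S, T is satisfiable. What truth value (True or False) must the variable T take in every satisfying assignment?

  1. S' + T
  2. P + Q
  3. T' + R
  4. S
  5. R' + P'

Suppose T = 0.
(S') alone gives S = 0.
But (S) is also a unit clause — contradiction.
So every satisfying assignment has T = True.

True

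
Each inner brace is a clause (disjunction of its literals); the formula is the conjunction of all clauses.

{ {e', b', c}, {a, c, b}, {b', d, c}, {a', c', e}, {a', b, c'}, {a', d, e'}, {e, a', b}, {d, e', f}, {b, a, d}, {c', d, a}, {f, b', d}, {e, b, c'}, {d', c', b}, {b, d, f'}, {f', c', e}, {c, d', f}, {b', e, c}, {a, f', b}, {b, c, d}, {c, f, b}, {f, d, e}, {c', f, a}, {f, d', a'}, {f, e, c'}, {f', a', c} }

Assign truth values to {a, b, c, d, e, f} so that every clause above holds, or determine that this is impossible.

a=1, b=1, c=1, d=1, e=1, f=1

Branch on e: set e = 1.
Branch on b: set b = 1.
Unit clause (c) forces c = 1.
Branch on a: set a = 1.
Unit clause (d) forces d = 1.
Unit clause (f) forces f = 1.
All clauses are satisfied.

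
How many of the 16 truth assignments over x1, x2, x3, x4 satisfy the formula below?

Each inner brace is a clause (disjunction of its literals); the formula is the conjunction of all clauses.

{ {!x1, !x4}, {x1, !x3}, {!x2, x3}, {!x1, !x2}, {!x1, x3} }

3

There are 2^4 = 16 truth assignments over (x1, x2, x3, x4).
Check each against the 5 clauses (columns in the order x1, x2, x3, x4):
  F F F F  ✓ satisfies all
  F F F T  ✓ satisfies all
  F F T F  ✗ fails (x1 || !x3)
  F F T T  ✗ fails (x1 || !x3)
  F T F F  ✗ fails (!x2 || x3)
  F T F T  ✗ fails (!x2 || x3)
  F T T F  ✗ fails (x1 || !x3)
  F T T T  ✗ fails (x1 || !x3)
  T F F F  ✗ fails (!x1 || x3)
  T F F T  ✗ fails (!x1 || !x4)
  T F T F  ✓ satisfies all
  T F T T  ✗ fails (!x1 || !x4)
  T T F F  ✗ fails (!x2 || x3)
  T T F T  ✗ fails (!x1 || !x4)
  T T T F  ✗ fails (!x1 || !x2)
  T T T T  ✗ fails (!x1 || !x4)
3 of the 16 rows are models.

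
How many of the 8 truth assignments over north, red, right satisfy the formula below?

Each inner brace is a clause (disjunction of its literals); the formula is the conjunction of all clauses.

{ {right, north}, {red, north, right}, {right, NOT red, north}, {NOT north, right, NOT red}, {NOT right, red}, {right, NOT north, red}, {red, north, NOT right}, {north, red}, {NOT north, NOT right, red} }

There are 2^3 = 8 truth assignments over (north, red, right).
Check each against the 9 clauses (columns in the order north, red, right):
  F F F  ✗ fails (right OR north)
  F F T  ✗ fails (NOT right OR red)
  F T F  ✗ fails (right OR north)
  F T T  ✓ satisfies all
  T F F  ✗ fails (right OR NOT north OR red)
  T F T  ✗ fails (NOT right OR red)
  T T F  ✗ fails (NOT north OR right OR NOT red)
  T T T  ✓ satisfies all
2 of the 8 rows are models.

2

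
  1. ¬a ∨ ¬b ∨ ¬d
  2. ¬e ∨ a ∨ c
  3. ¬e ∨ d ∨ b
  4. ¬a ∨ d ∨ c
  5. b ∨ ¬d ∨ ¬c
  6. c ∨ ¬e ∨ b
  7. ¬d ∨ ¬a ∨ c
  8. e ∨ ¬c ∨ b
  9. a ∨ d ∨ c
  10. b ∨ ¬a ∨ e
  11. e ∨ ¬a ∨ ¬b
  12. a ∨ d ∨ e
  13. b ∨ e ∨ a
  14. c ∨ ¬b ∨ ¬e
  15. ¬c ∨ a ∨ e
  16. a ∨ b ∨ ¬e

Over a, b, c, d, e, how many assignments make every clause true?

4

There are 2^5 = 32 truth assignments over (a, b, c, d, e).
Split on a. With a = True, the clauses containing a are satisfied and ¬a drops from the rest; 1 of the 2^4 = 16 assignments to the other variables satisfy what remains.
With a = False, by the same count on the reduced clause set, 3 assignments work.
(One model: a=F, b=T, c=F, d=T, e=F.)
Total: 1 + 3 = 4.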